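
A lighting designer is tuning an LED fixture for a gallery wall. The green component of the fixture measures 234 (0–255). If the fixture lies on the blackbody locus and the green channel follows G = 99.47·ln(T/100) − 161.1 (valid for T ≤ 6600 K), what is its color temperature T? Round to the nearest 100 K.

5300 K

ln t = (234 + 161.1) / 99.47 = 3.9721.
t = e^3.9721 = 53.093.
T = 100·t = 5309 K → 5300 K to the nearest 100 K.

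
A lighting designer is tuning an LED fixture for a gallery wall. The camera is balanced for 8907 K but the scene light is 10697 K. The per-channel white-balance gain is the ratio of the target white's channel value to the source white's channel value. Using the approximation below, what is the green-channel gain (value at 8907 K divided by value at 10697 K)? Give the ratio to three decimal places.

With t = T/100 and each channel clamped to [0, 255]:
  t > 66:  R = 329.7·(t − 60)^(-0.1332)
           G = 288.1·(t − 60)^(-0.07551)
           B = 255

1.037

At 10697 K (t = 106.97):
  G = 288.1·(106.97 − 60)^(-0.07551) = 288.1·46.97^(-0.07551) = 288.1·0.74776 = 215.429.
At 8907 K (t = 89.07):
  G = 288.1·(89.07 − 60)^(-0.07551) = 288.1·29.07^(-0.07551) = 288.1·0.77535 = 223.377.
Gain = 223.377 / 215.429 = 1.0369 → 1.037.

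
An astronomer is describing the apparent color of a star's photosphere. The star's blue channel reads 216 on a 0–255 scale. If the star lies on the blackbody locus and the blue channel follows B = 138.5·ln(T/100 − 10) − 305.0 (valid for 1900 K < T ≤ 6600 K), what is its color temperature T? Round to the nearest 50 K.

ln(t − 10) = (216 + 305.0) / 138.5 = 3.7617.
t − 10 = e^3.7617 = 43.023, so t = 53.023.
T = 100·t = 5302 K → 5300 K to the nearest 50 K.

5300 K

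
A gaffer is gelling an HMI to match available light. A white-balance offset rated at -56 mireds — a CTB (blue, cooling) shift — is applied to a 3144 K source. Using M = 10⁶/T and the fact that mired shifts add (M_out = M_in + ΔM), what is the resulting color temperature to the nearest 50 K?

3800 K

M_in = 10⁶/3144 = 318.07 mireds.
M_out = 318.07 + (-56) = 262.07 mireds.
T_out = 10⁶/262.07 = 3815.8 K → 3800 K.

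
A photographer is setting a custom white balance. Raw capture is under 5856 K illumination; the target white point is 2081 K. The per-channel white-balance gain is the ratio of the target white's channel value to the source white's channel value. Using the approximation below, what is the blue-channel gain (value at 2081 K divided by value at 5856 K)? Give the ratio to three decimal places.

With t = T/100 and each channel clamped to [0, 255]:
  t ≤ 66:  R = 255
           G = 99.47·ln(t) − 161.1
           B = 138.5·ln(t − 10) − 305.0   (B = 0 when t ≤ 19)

0.106

At 5856 K (t = 58.56):
  B = 138.5·ln(58.56 − 10) − 305.0 = 138.5·ln 48.56 − 305.0 = 138.5·3.8828 − 305.0 = 232.768.
At 2081 K (t = 20.81):
  B = 138.5·ln(20.81 − 10) − 305.0 = 138.5·ln 10.81 − 305.0 = 138.5·2.3805 − 305.0 = 24.695.
Gain = 24.695 / 232.768 = 0.1061 → 0.106.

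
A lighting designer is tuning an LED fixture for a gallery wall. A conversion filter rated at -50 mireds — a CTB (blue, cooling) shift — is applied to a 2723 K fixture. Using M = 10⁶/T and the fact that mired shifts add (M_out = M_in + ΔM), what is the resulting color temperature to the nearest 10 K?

3150 K

M_in = 10⁶/2723 = 367.24 mireds.
M_out = 367.24 + (-50) = 317.24 mireds.
T_out = 10⁶/317.24 = 3152.2 K → 3150 K.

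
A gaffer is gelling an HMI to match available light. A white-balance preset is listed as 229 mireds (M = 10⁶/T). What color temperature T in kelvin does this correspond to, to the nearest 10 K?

4370 K

T = 10⁶ / 229 = 4366.81 K → 4370 K.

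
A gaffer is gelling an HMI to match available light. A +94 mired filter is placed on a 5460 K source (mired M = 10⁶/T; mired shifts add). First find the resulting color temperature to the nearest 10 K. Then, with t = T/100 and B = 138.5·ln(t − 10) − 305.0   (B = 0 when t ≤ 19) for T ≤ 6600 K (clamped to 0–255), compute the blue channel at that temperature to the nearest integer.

M_in = 10⁶/5460 = 183.15; M_out = 183.15 + (+94) = 277.15.
T_out = 10⁶/277.15 = 3608.2 K → 3610 K; t = 36.1.
B = 138.5·ln(36.1 − 10) − 305.0 = 138.5·ln 26.1 − 305.0 = 138.5·3.2619 − 305.0 = 146.778.
Rounded: 147.

147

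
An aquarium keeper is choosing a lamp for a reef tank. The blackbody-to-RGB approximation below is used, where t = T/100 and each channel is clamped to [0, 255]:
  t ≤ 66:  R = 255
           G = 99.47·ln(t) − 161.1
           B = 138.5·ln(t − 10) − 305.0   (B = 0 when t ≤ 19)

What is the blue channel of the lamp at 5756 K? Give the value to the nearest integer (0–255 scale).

230

t = 5756/100 = 57.56; the t ≤ 66 branch applies.
B = 138.5·ln(57.56 − 10) − 305.0 = 138.5·ln 47.56 − 305.0 = 138.5·3.8620 − 305.0 = 229.886.
Rounded: 230.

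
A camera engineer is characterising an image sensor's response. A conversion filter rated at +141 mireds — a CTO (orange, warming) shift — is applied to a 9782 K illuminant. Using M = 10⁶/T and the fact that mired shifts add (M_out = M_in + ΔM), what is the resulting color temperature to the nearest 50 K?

4100 K

M_in = 10⁶/9782 = 102.23 mireds.
M_out = 102.23 + (+141) = 243.23 mireds.
T_out = 10⁶/243.23 = 4111.4 K → 4100 K.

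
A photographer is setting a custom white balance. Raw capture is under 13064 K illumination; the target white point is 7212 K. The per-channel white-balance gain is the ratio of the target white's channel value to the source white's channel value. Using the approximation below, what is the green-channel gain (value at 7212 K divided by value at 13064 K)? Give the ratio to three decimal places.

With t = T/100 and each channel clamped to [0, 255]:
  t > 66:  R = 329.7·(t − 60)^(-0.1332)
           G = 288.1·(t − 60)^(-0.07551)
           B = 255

At 13064 K (t = 130.64):
  G = 288.1·(130.64 − 60)^(-0.07551) = 288.1·70.64^(-0.07551) = 288.1·0.72507 = 208.892.
At 7212 K (t = 72.12):
  G = 288.1·(72.12 − 60)^(-0.07551) = 288.1·12.12^(-0.07551) = 288.1·0.82829 = 238.632.
Gain = 238.632 / 208.892 = 1.1424 → 1.142.

1.142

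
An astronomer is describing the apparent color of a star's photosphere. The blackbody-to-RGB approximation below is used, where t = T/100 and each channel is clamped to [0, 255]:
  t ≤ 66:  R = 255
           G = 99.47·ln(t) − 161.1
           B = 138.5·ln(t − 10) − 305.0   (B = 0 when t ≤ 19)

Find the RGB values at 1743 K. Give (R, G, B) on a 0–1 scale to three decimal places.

(1.000, 0.483, 0.000)

t = 1743/100 = 17.43; the t ≤ 66 branch applies.
R = 255 by definition for t ≤ 66.
G = 99.47·ln 17.43 − 161.1 = 99.47·2.8582 − 161.1 = 123.204.
t = 17.43 ≤ 19, so B = 0.
Dividing each by 255: (1.0000, 0.4832, 0.0000) → (1.000, 0.483, 0.000).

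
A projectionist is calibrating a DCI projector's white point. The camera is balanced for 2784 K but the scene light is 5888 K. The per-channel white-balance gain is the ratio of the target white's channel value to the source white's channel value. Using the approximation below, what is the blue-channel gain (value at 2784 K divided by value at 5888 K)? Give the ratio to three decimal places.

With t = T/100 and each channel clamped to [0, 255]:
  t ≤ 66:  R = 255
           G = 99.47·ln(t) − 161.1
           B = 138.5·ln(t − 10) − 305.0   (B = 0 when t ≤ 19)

0.403

At 5888 K (t = 58.88):
  B = 138.5·ln(58.88 − 10) − 305.0 = 138.5·ln 48.88 − 305.0 = 138.5·3.8894 − 305.0 = 233.678.
At 2784 K (t = 27.84):
  B = 138.5·ln(27.84 − 10) − 305.0 = 138.5·ln 17.84 − 305.0 = 138.5·2.8814 − 305.0 = 94.080.
Gain = 94.080 / 233.678 = 0.4026 → 0.403.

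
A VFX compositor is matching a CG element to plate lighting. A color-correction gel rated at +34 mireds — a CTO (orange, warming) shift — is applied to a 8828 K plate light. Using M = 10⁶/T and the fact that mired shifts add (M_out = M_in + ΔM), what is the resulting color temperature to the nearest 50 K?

6800 K

M_in = 10⁶/8828 = 113.28 mireds.
M_out = 113.28 + (+34) = 147.28 mireds.
T_out = 10⁶/147.28 = 6790.0 K → 6800 K.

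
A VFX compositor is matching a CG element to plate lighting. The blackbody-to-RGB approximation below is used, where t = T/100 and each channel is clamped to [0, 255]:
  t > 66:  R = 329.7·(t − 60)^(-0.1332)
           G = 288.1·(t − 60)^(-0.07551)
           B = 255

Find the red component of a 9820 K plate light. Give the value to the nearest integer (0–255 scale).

203

t = 9820/100 = 98.2; the t > 66 branch applies.
R = 329.7·(98.2 − 60)^(-0.1332) = 329.7·38.2^(-0.1332) = 329.7·0.61556 = 202.950.
Rounded: 203.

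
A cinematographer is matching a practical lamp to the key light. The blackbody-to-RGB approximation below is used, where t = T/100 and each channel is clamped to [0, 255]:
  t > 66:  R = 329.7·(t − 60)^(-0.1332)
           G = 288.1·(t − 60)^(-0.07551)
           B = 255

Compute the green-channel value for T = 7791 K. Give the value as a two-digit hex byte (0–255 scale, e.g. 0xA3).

t = 7791/100 = 77.91; the t > 66 branch applies.
G = 288.1·(77.91 − 60)^(-0.07551) = 288.1·17.91^(-0.07551) = 288.1·0.80423 = 231.698.
Rounded: 232; in hex, 0xE8.

0xE8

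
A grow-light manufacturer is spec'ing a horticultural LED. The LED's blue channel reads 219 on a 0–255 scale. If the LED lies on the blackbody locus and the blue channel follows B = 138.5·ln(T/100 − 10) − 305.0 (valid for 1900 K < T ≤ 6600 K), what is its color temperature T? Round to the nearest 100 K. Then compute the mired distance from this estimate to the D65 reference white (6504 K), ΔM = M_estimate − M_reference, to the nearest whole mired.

+31 mireds

ln(t − 10) = (219 + 305.0) / 138.5 = 3.7834.
t − 10 = e^3.7834 = 43.965, so t = 53.965.
T = 100·t = 5396 K → 5400 K to the nearest 100 K.
M_estimate = 10⁶/5400 = 185.19; M_reference = 10⁶/6504 = 153.75.
ΔM = 185.19 − 153.75 = 31.43 → +31 mireds.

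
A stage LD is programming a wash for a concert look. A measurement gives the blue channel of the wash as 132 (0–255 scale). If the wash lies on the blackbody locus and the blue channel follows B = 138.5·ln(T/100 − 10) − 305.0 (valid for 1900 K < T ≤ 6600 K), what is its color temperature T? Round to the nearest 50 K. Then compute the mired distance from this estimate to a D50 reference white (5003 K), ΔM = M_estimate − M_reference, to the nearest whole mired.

ln(t − 10) = (132 + 305.0) / 138.5 = 3.1552.
t − 10 = e^3.1552 = 23.459, so t = 33.459.
T = 100·t = 3346 K → 3350 K to the nearest 50 K.
M_estimate = 10⁶/3350 = 298.51; M_reference = 10⁶/5003 = 199.88.
ΔM = 298.51 − 199.88 = 98.63 → +99 mireds.

+99 mireds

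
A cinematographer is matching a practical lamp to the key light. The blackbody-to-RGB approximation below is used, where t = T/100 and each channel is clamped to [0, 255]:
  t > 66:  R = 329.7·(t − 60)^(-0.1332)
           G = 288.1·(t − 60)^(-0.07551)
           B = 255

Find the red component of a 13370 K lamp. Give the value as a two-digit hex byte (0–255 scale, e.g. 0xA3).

t = 13370/100 = 133.7; the t > 66 branch applies.
R = 329.7·(133.7 − 60)^(-0.1332) = 329.7·73.7^(-0.1332) = 329.7·0.56397 = 185.940.
Rounded: 186; in hex, 0xBA.

0xBA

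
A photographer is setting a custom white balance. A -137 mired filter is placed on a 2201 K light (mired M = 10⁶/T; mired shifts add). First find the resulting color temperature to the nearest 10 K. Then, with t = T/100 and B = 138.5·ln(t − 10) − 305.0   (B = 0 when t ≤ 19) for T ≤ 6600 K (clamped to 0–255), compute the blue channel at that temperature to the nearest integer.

M_in = 10⁶/2201 = 454.34; M_out = 454.34 + (-137) = 317.34.
T_out = 10⁶/317.34 = 3151.2 K → 3150 K; t = 31.5.
B = 138.5·ln(31.5 − 10) − 305.0 = 138.5·ln 21.5 − 305.0 = 138.5·3.0681 − 305.0 = 119.925.
Rounded: 120.

120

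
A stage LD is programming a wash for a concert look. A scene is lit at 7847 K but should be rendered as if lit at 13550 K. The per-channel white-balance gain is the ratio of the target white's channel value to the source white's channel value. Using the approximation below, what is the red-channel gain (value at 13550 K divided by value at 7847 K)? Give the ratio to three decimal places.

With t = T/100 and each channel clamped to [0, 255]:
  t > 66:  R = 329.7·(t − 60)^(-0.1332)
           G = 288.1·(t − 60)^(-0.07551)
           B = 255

0.829

At 7847 K (t = 78.47):
  R = 329.7·(78.47 − 60)^(-0.1332) = 329.7·18.47^(-0.1332) = 329.7·0.67812 = 223.576.
At 13550 K (t = 135.5):
  R = 329.7·(135.5 − 60)^(-0.1332) = 329.7·75.5^(-0.1332) = 329.7·0.56216 = 185.343.
Gain = 185.343 / 223.576 = 0.8290 → 0.829.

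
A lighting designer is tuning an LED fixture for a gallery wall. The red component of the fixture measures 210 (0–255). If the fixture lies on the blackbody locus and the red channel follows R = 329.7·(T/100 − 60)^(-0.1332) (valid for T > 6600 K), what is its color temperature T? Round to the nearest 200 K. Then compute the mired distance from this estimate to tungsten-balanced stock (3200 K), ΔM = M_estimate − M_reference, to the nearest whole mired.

(t − 60)^(-0.1332) = 210/329.7 = 0.63694.
t − 60 = 0.63694^(1/-0.1332) = 0.63694^(-7.508) = 29.561, so t = 89.561.
T = 100·t = 8956 K → 9000 K to the nearest 200 K.
M_estimate = 10⁶/9000 = 111.11; M_reference = 10⁶/3200 = 312.50.
ΔM = 111.11 − 312.50 = -201.39 → -201 mireds.

-201 mireds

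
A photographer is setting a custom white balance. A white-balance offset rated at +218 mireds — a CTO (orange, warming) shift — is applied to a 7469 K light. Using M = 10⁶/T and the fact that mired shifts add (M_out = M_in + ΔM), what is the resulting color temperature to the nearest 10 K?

M_in = 10⁶/7469 = 133.89 mireds.
M_out = 133.89 + (+218) = 351.89 mireds.
T_out = 10⁶/351.89 = 2841.8 K → 2840 K.

2840 K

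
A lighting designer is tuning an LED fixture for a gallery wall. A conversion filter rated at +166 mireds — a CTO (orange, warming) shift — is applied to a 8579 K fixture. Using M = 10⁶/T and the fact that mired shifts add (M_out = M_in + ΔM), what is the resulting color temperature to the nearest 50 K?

M_in = 10⁶/8579 = 116.56 mireds.
M_out = 116.56 + (+166) = 282.56 mireds.
T_out = 10⁶/282.56 = 3539.0 K → 3550 K.

3550 K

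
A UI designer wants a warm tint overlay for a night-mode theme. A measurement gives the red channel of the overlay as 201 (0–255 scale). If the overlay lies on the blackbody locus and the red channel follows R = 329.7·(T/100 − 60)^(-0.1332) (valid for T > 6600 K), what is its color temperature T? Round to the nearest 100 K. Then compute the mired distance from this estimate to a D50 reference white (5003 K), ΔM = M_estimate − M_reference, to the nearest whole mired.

(t − 60)^(-0.1332) = 201/329.7 = 0.60965.
t − 60 = 0.60965^(1/-0.1332) = 0.60965^(-7.508) = 41.071, so t = 101.071.
T = 100·t = 10107 K → 10100 K to the nearest 100 K.
M_estimate = 10⁶/10100 = 99.01; M_reference = 10⁶/5003 = 199.88.
ΔM = 99.01 − 199.88 = -100.87 → -101 mireds.

-101 mireds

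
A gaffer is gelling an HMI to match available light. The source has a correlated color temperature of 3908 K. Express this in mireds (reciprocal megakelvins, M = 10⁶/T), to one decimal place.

M = 10⁶ / 3908 = 255.885 → 255.9 mireds.

255.9 mireds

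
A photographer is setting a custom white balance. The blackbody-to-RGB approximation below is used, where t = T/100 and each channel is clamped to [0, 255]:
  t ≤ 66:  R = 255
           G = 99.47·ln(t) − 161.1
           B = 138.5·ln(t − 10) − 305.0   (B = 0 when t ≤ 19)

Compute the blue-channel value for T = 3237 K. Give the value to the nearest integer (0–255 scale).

125

t = 3237/100 = 32.37; the t ≤ 66 branch applies.
B = 138.5·ln(32.37 − 10) − 305.0 = 138.5·ln 22.37 − 305.0 = 138.5·3.1077 − 305.0 = 125.419.
Rounded: 125.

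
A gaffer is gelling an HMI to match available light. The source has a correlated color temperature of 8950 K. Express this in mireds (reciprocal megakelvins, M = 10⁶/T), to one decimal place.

M = 10⁶ / 8950 = 111.732 → 111.7 mireds.

111.7 mireds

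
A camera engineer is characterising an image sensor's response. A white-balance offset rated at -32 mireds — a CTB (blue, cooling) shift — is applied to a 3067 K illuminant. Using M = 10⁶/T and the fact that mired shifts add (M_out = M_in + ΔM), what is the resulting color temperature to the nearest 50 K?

3400 K

M_in = 10⁶/3067 = 326.05 mireds.
M_out = 326.05 + (-32) = 294.05 mireds.
T_out = 10⁶/294.05 = 3400.8 K → 3400 K.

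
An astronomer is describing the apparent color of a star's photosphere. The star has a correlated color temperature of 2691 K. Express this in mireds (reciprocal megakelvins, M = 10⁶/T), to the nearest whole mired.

M = 10⁶ / 2691 = 371.609 → 372 mireds.

372 mireds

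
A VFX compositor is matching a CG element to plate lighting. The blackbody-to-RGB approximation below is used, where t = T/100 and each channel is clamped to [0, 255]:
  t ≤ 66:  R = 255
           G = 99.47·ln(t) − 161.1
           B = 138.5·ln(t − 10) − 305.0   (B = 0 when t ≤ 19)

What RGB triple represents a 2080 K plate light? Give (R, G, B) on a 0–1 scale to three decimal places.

t = 2080/100 = 20.8; the t ≤ 66 branch applies.
R = 255 by definition for t ≤ 66.
G = 99.47·ln 20.8 − 161.1 = 99.47·3.0350 − 161.1 = 140.787.
B = 138.5·ln(20.8 − 10) − 305.0 = 138.5·ln 10.8 − 305.0 = 138.5·2.3795 − 305.0 = 24.567.
Dividing each by 255: (1.0000, 0.5521, 0.0963) → (1.000, 0.552, 0.096).

(1.000, 0.552, 0.096)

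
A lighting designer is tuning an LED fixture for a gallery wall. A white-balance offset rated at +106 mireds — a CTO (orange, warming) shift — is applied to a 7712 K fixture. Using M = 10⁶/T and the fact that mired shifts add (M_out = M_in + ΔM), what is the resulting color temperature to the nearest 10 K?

M_in = 10⁶/7712 = 129.67 mireds.
M_out = 129.67 + (+106) = 235.67 mireds.
T_out = 10⁶/235.67 = 4243.3 K → 4240 K.

4240 K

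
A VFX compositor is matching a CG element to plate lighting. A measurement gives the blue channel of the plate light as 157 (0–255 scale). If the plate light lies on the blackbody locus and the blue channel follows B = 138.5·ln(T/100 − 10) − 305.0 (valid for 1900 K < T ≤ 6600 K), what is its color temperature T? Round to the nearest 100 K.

3800 K

ln(t − 10) = (157 + 305.0) / 138.5 = 3.3357.
t − 10 = e^3.3357 = 28.099, so t = 38.099.
T = 100·t = 3810 K → 3800 K to the nearest 100 K.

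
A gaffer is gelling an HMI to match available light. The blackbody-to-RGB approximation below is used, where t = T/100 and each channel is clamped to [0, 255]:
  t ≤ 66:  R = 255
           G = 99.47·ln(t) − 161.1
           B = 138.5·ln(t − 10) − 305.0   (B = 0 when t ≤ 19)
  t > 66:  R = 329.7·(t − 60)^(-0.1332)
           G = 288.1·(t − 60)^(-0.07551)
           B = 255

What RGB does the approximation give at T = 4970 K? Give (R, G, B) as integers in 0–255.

(255, 227, 205)

t = 4970/100 = 49.7; the t ≤ 66 branch applies.
R = 255 by definition for t ≤ 66.
G = 99.47·ln 49.7 − 161.1 = 99.47·3.9060 − 161.1 = 227.430.
B = 138.5·ln(49.7 − 10) − 305.0 = 138.5·ln 39.7 − 305.0 = 138.5·3.6814 − 305.0 = 204.867.
Rounded: (255, 227, 205).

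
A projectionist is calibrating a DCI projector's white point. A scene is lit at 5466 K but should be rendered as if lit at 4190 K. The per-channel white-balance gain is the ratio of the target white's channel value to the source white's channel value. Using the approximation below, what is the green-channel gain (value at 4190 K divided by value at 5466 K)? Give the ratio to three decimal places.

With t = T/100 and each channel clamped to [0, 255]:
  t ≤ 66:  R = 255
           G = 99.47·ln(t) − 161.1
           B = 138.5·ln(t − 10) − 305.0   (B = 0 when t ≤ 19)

At 5466 K (t = 54.66):
  G = 99.47·ln 54.66 − 161.1 = 99.47·4.0011 − 161.1 = 236.893.
At 4190 K (t = 41.9):
  G = 99.47·ln 41.9 − 161.1 = 99.47·3.7353 − 161.1 = 210.449.
Gain = 210.449 / 236.893 = 0.8884 → 0.888.

0.888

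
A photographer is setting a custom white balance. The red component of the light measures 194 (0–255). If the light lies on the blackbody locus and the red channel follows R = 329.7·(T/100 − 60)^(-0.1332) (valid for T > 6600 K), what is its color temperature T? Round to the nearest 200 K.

11400 K

(t − 60)^(-0.1332) = 194/329.7 = 0.58841.
t − 60 = 0.58841^(1/-0.1332) = 0.58841^(-7.508) = 53.593, so t = 113.593.
T = 100·t = 11359 K → 11400 K to the nearest 200 K.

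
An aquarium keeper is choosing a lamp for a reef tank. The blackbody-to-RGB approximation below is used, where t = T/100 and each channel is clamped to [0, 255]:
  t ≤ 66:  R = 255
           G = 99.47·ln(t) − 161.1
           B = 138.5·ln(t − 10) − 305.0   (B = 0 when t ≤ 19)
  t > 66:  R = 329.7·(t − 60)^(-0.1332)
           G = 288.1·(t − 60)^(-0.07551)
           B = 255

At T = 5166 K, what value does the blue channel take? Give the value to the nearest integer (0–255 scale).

212

t = 5166/100 = 51.66; the t ≤ 66 branch applies.
B = 138.5·ln(51.66 − 10) − 305.0 = 138.5·ln 41.66 − 305.0 = 138.5·3.7295 − 305.0 = 211.541.
Rounded: 212.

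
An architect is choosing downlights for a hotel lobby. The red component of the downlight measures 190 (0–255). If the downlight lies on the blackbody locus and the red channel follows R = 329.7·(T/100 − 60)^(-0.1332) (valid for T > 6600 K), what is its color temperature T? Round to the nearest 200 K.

12200 K

(t − 60)^(-0.1332) = 190/329.7 = 0.57628.
t − 60 = 0.57628^(1/-0.1332) = 0.57628^(-7.508) = 62.667, so t = 122.667.
T = 100·t = 12267 K → 12200 K to the nearest 200 K.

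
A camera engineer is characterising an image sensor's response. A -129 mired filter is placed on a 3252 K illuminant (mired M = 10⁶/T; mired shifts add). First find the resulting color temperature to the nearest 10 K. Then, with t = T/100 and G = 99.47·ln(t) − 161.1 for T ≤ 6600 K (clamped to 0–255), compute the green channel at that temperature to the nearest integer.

239

M_in = 10⁶/3252 = 307.50; M_out = 307.50 + (-129) = 178.50.
T_out = 10⁶/178.50 = 5602.1 K → 5600 K; t = 56.
G = 99.47·ln 56 − 161.1 = 99.47·4.0254 − 161.1 = 239.302.
Rounded: 239.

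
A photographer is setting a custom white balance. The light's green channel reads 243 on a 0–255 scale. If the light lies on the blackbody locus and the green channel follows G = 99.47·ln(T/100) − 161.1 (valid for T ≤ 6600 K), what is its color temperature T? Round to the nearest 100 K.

5800 K

ln t = (243 + 161.1) / 99.47 = 4.0625.
t = e^4.0625 = 58.121.
T = 100·t = 5812 K → 5800 K to the nearest 100 K.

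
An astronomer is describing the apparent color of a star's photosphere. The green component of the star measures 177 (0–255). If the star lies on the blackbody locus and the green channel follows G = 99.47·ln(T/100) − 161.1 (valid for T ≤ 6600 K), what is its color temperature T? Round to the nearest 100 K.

3000 K

ln t = (177 + 161.1) / 99.47 = 3.3990.
t = e^3.3990 = 29.935.
T = 100·t = 2993 K → 3000 K to the nearest 100 K.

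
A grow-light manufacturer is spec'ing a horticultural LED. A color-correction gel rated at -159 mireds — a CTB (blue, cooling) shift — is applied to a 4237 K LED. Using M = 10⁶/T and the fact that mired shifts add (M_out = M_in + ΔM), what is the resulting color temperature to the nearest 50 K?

M_in = 10⁶/4237 = 236.02 mireds.
M_out = 236.02 + (-159) = 77.02 mireds.
T_out = 10⁶/77.02 = 12984.3 K → 13000 K.

13000 K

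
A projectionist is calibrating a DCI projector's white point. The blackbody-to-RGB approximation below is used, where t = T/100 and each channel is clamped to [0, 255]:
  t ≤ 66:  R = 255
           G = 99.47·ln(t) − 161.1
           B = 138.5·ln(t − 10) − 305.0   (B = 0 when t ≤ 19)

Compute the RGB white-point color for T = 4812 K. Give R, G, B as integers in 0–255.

t = 4812/100 = 48.12; the t ≤ 66 branch applies.
R = 255 by definition for t ≤ 66.
G = 99.47·ln 48.12 − 161.1 = 99.47·3.8737 − 161.1 = 224.217.
B = 138.5·ln(48.12 − 10) − 305.0 = 138.5·ln 38.12 − 305.0 = 138.5·3.6407 − 305.0 = 199.242.
Rounded: (255, 224, 199).

R=255, G=224, B=199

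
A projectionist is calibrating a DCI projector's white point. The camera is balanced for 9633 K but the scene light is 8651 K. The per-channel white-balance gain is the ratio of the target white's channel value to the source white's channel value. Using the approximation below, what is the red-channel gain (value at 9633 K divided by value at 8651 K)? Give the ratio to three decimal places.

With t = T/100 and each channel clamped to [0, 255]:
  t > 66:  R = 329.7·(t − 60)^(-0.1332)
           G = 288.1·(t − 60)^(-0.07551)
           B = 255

0.959

At 8651 K (t = 86.51):
  R = 329.7·(86.51 − 60)^(-0.1332) = 329.7·26.51^(-0.1332) = 329.7·0.64625 = 213.069.
At 9633 K (t = 96.33):
  R = 329.7·(96.33 − 60)^(-0.1332) = 329.7·36.33^(-0.1332) = 329.7·0.61969 = 204.311.
Gain = 204.311 / 213.069 = 0.9589 → 0.959.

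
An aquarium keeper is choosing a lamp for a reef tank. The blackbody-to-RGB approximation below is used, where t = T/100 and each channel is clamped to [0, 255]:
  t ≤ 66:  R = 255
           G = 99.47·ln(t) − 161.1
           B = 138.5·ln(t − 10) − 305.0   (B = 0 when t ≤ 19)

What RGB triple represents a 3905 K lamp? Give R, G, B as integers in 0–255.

t = 3905/100 = 39.05; the t ≤ 66 branch applies.
R = 255 by definition for t ≤ 66.
G = 99.47·ln 39.05 − 161.1 = 99.47·3.6648 − 161.1 = 203.442.
B = 138.5·ln(39.05 − 10) − 305.0 = 138.5·ln 29.05 − 305.0 = 138.5·3.3690 − 305.0 = 161.609.
Rounded: (255, 203, 162).

R=255, G=203, B=162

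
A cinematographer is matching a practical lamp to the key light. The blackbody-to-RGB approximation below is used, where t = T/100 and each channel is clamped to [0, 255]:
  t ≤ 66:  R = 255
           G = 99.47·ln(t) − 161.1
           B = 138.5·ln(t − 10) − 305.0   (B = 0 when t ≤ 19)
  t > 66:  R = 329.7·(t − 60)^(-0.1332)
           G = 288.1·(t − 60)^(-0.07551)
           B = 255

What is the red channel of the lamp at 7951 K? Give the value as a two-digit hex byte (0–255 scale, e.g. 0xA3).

t = 7951/100 = 79.51; the t > 66 branch applies.
R = 329.7·(79.51 − 60)^(-0.1332) = 329.7·19.51^(-0.1332) = 329.7·0.67319 = 221.951.
Rounded: 222; in hex, 0xDE.

0xDE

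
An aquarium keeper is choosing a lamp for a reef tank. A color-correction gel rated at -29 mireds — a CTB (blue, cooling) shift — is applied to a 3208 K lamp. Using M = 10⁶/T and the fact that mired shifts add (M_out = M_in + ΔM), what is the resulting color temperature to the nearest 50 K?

3550 K

M_in = 10⁶/3208 = 311.72 mireds.
M_out = 311.72 + (-29) = 282.72 mireds.
T_out = 10⁶/282.72 = 3537.1 K → 3550 K.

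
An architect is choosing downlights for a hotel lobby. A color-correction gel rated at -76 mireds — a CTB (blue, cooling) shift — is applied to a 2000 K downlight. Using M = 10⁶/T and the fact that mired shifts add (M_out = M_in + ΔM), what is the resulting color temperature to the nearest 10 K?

2360 K

M_in = 10⁶/2000 = 500.00 mireds.
M_out = 500.00 + (-76) = 424.00 mireds.
T_out = 10⁶/424.00 = 2358.5 K → 2360 K.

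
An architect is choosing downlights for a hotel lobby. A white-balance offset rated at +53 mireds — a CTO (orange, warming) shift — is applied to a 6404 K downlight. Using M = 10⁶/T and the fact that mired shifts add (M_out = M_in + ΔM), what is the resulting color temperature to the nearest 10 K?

M_in = 10⁶/6404 = 156.15 mireds.
M_out = 156.15 + (+53) = 209.15 mireds.
T_out = 10⁶/209.15 = 4781.2 K → 4780 K.

4780 K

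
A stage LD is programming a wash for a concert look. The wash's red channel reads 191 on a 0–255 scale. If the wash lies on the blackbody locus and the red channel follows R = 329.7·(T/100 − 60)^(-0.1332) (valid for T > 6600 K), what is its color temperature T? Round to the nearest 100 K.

12000 K

(t − 60)^(-0.1332) = 191/329.7 = 0.57931.
t − 60 = 0.57931^(1/-0.1332) = 0.57931^(-7.508) = 60.245, so t = 120.245.
T = 100·t = 12025 K → 12000 K to the nearest 100 K.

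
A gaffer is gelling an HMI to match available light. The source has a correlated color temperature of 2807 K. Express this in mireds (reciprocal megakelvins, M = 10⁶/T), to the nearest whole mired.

356 mireds

M = 10⁶ / 2807 = 356.252 → 356 mireds.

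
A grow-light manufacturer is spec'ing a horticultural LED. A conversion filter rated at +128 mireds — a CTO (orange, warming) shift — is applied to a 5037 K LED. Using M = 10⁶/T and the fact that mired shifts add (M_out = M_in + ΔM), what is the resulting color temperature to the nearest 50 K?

M_in = 10⁶/5037 = 198.53 mireds.
M_out = 198.53 + (+128) = 326.53 mireds.
T_out = 10⁶/326.53 = 3062.5 K → 3050 K.

3050 K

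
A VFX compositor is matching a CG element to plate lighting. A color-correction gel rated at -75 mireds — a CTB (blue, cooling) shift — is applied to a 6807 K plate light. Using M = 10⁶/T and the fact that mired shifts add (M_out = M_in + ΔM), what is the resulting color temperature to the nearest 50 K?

M_in = 10⁶/6807 = 146.91 mireds.
M_out = 146.91 + (-75) = 71.91 mireds.
T_out = 10⁶/71.91 = 13906.7 K → 13900 K.

13900 K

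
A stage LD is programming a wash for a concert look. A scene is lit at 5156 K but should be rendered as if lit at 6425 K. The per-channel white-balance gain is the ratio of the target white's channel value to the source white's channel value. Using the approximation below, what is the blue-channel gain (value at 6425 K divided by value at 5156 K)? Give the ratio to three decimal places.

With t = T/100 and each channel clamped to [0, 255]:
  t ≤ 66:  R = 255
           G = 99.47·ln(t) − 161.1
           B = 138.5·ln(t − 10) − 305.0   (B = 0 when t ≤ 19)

At 5156 K (t = 51.56):
  B = 138.5·ln(51.56 − 10) − 305.0 = 138.5·ln 41.56 − 305.0 = 138.5·3.7271 − 305.0 = 211.209.
At 6425 K (t = 64.25):
  B = 138.5·ln(64.25 − 10) − 305.0 = 138.5·ln 54.25 − 305.0 = 138.5·3.9936 − 305.0 = 248.114.
Gain = 248.114 / 211.209 = 1.1747 → 1.175.

1.175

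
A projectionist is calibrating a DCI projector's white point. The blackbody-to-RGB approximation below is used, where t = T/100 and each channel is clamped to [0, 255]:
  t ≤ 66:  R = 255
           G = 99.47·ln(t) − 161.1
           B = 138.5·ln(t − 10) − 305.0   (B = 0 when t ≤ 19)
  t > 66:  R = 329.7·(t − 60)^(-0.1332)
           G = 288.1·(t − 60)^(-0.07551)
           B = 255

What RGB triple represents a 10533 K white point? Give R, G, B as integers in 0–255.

t = 10533/100 = 105.33; the t > 66 branch applies.
R = 329.7·(105.33 − 60)^(-0.1332) = 329.7·45.33^(-0.1332) = 329.7·0.60169 = 198.376.
G = 288.1·(105.33 − 60)^(-0.07551) = 288.1·45.33^(-0.07551) = 288.1·0.74977 = 216.008.
B = 255 by definition for t > 66.
Rounded: (198, 216, 255).

R=198, G=216, B=255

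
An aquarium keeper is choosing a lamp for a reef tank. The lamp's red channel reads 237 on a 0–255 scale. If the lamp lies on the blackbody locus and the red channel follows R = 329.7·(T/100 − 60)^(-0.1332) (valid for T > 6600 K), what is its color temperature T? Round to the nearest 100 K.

7200 K

(t − 60)^(-0.1332) = 237/329.7 = 0.71884.
t − 60 = 0.71884^(1/-0.1332) = 0.71884^(-7.508) = 11.922, so t = 71.922.
T = 100·t = 7192 K → 7200 K to the nearest 100 K.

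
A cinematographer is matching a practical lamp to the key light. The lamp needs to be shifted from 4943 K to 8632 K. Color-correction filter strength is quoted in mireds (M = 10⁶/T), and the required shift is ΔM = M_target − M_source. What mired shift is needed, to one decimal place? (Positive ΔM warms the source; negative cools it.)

-86.5 mireds

M_source = 10⁶/4943 = 202.306; M_target = 10⁶/8632 = 115.848.
ΔM = 115.848 − 202.306 = -86.458 → -86.5 mireds, a cooling shift.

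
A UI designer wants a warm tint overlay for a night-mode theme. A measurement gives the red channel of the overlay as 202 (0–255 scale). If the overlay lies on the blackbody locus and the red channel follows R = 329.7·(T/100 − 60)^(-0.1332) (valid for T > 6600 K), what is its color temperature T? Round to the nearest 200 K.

10000 K

(t − 60)^(-0.1332) = 202/329.7 = 0.61268.
t − 60 = 0.61268^(1/-0.1332) = 0.61268^(-7.508) = 39.569, so t = 99.569.
T = 100·t = 9957 K → 10000 K to the nearest 200 K.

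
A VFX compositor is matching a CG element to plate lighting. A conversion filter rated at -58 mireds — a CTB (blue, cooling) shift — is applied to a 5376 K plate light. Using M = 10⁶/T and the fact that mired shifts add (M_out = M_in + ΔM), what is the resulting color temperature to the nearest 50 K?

7800 K

M_in = 10⁶/5376 = 186.01 mireds.
M_out = 186.01 + (-58) = 128.01 mireds.
T_out = 10⁶/128.01 = 7811.8 K → 7800 K.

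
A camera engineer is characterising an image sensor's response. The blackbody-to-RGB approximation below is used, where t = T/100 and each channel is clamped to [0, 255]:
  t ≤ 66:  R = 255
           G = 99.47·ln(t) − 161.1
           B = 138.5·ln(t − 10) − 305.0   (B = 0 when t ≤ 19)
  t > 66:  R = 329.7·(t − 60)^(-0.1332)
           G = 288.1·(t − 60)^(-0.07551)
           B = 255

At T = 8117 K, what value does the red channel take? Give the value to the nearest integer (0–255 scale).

220

t = 8117/100 = 81.17; the t > 66 branch applies.
R = 329.7·(81.17 − 60)^(-0.1332) = 329.7·21.17^(-0.1332) = 329.7·0.66591 = 219.550.
Rounded: 220.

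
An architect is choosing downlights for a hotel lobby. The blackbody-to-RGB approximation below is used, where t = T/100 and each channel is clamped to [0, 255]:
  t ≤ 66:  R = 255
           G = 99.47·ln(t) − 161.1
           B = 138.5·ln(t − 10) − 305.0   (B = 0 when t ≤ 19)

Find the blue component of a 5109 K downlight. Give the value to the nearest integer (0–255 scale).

t = 5109/100 = 51.09; the t ≤ 66 branch applies.
B = 138.5·ln(51.09 − 10) − 305.0 = 138.5·ln 41.09 − 305.0 = 138.5·3.7158 − 305.0 = 209.633.
Rounded: 210.

210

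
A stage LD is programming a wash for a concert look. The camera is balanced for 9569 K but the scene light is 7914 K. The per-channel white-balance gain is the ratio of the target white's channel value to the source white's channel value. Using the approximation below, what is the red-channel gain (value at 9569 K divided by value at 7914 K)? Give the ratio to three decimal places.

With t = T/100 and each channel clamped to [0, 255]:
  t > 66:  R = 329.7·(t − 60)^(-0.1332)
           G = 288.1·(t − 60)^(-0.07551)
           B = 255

At 7914 K (t = 79.14):
  R = 329.7·(79.14 − 60)^(-0.1332) = 329.7·19.14^(-0.1332) = 329.7·0.67491 = 222.518.
At 9569 K (t = 95.69):
  R = 329.7·(95.69 − 60)^(-0.1332) = 329.7·35.69^(-0.1332) = 329.7·0.62116 = 204.795.
Gain = 204.795 / 222.518 = 0.9204 → 0.920.

0.920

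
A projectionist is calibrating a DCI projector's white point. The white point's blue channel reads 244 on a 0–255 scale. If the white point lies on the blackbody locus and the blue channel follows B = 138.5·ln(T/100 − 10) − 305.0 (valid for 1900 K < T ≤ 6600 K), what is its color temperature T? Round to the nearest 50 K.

ln(t − 10) = (244 + 305.0) / 138.5 = 3.9639.
t − 10 = e^3.9639 = 52.662, so t = 62.662.
T = 100·t = 6266 K → 6250 K to the nearest 50 K.

6250 K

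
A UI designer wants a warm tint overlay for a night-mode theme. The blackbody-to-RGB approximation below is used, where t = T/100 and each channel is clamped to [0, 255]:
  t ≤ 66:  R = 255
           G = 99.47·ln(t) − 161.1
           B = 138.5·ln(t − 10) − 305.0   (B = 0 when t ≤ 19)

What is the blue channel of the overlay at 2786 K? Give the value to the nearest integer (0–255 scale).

94

t = 2786/100 = 27.86; the t ≤ 66 branch applies.
B = 138.5·ln(27.86 − 10) − 305.0 = 138.5·ln 17.86 − 305.0 = 138.5·2.8826 − 305.0 = 94.235.
Rounded: 94.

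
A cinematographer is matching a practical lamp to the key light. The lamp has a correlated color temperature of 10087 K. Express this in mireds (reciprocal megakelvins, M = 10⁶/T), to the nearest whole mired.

M = 10⁶ / 10087 = 99.138 → 99 mireds.

99 mireds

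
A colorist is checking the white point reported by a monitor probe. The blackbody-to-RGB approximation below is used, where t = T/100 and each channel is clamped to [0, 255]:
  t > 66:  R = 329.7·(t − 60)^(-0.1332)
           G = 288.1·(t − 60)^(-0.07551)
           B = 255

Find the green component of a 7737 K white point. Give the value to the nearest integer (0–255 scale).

t = 7737/100 = 77.37; the t > 66 branch applies.
G = 288.1·(77.37 − 60)^(-0.07551) = 288.1·17.37^(-0.07551) = 288.1·0.80609 = 232.234.
Rounded: 232.

232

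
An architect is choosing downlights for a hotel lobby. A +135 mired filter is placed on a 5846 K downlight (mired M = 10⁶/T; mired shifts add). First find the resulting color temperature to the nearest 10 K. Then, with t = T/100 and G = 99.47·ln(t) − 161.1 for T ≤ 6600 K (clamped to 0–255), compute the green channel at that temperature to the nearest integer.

M_in = 10⁶/5846 = 171.06; M_out = 171.06 + (+135) = 306.06.
T_out = 10⁶/306.06 = 3267.4 K → 3270 K; t = 32.7.
G = 99.47·ln 32.7 − 161.1 = 99.47·3.4874 − 161.1 = 185.789.
Rounded: 186.

186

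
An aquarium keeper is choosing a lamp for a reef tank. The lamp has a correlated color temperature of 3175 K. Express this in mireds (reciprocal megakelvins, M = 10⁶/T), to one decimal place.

315.0 mireds

M = 10⁶ / 3175 = 314.961 → 315.0 mireds.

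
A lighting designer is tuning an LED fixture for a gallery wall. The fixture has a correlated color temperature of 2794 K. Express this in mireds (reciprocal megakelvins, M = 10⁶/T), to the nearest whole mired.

358 mireds

M = 10⁶ / 2794 = 357.910 → 358 mireds.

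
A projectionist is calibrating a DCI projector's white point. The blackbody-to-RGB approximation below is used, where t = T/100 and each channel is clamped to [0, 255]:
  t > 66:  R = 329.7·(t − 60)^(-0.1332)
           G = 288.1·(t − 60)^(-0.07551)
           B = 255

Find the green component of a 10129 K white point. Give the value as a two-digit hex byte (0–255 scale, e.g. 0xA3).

t = 10129/100 = 101.29; the t > 66 branch applies.
G = 288.1·(101.29 − 60)^(-0.07551) = 288.1·41.29^(-0.07551) = 288.1·0.75507 = 217.536.
Rounded: 218; in hex, 0xDA.

0xDA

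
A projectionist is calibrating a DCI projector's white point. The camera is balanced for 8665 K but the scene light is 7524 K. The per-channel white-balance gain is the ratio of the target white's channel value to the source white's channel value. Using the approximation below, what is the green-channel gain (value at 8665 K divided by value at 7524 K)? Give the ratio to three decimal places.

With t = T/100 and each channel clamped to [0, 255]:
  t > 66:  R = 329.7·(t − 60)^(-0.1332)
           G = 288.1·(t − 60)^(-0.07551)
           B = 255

At 7524 K (t = 75.24):
  G = 288.1·(75.24 − 60)^(-0.07551) = 288.1·15.24^(-0.07551) = 288.1·0.81409 = 234.540.
At 8665 K (t = 86.65):
  G = 288.1·(86.65 − 60)^(-0.07551) = 288.1·26.65^(-0.07551) = 288.1·0.78045 = 224.848.
Gain = 224.848 / 234.540 = 0.9587 → 0.959.

0.959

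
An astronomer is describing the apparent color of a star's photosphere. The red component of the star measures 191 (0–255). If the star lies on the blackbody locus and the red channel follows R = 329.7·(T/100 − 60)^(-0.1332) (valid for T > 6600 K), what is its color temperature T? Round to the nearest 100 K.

12000 K

(t − 60)^(-0.1332) = 191/329.7 = 0.57931.
t − 60 = 0.57931^(1/-0.1332) = 0.57931^(-7.508) = 60.245, so t = 120.245.
T = 100·t = 12025 K → 12000 K to the nearest 100 K.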